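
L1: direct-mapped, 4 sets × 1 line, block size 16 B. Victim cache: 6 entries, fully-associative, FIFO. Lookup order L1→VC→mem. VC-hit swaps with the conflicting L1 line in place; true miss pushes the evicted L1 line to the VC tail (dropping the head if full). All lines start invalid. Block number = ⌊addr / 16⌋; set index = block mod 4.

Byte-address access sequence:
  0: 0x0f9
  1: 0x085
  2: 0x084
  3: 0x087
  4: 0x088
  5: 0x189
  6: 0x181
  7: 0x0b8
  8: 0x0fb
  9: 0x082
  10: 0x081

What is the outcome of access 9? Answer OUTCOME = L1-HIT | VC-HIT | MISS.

#0 0xf9→b15/s3 MISS; vc=[]
#1 0x85→b8/s0 MISS; vc=[]
#2 0x84→b8/s0 L1-HIT; vc=[]
#3 0x87→b8/s0 L1-HIT; vc=[]
#4 0x88→b8/s0 L1-HIT; vc=[]
#5 0x189→b24/s0 MISS; vc=[8]
#6 0x181→b24/s0 L1-HIT; vc=[8]
#7 0xb8→b11/s3 MISS; vc=[8,15]
#8 0xfb→b15/s3 VC-HIT; vc=[8,11]
#9 0x82→b8/s0 VC-HIT; vc=[24,11]
#10 0x81→b8/s0 L1-HIT; vc=[24,11]

OUTCOME = VC-HIT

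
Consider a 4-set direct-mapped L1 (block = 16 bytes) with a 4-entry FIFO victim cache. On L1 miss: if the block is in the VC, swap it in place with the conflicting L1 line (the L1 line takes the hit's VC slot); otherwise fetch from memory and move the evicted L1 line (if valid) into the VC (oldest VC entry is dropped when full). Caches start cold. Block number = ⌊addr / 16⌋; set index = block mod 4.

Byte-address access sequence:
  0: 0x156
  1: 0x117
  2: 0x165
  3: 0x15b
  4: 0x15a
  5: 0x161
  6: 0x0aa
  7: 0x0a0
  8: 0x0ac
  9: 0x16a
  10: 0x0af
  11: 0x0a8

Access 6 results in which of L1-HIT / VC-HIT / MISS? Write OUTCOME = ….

#0 0x156→b21/s1 MISS; vc=[]
#1 0x117→b17/s1 MISS; vc=[21]
#2 0x165→b22/s2 MISS; vc=[21]
#3 0x15b→b21/s1 VC-HIT; vc=[17]
#4 0x15a→b21/s1 L1-HIT; vc=[17]
#5 0x161→b22/s2 L1-HIT; vc=[17]
#6 0xaa→b10/s2 MISS; vc=[17,22]
#7 0xa0→b10/s2 L1-HIT; vc=[17,22]
#8 0xac→b10/s2 L1-HIT; vc=[17,22]
#9 0x16a→b22/s2 VC-HIT; vc=[17,10]
#10 0xaf→b10/s2 VC-HIT; vc=[17,22]
#11 0xa8→b10/s2 L1-HIT; vc=[17,22]

OUTCOME = MISS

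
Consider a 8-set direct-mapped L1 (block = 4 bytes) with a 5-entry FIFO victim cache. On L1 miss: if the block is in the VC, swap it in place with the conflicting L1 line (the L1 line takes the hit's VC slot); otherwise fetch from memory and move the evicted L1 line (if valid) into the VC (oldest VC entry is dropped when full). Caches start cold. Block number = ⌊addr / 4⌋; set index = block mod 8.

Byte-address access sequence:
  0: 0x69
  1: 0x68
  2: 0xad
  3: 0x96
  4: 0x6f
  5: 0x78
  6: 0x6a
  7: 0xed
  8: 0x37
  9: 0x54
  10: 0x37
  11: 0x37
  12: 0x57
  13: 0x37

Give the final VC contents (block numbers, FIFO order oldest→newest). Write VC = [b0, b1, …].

VC = [43, 27, 37, 21]

#0 0x69→b26/s2 MISS; vc=[]
#1 0x68→b26/s2 L1-HIT; vc=[]
#2 0xad→b43/s3 MISS; vc=[]
#3 0x96→b37/s5 MISS; vc=[]
#4 0x6f→b27/s3 MISS; vc=[43]
#5 0x78→b30/s6 MISS; vc=[43]
#6 0x6a→b26/s2 L1-HIT; vc=[43]
#7 0xed→b59/s3 MISS; vc=[43,27]
#8 0x37→b13/s5 MISS; vc=[43,27,37]
#9 0x54→b21/s5 MISS; vc=[43,27,37,13]
#10 0x37→b13/s5 VC-HIT; vc=[43,27,37,21]
#11 0x37→b13/s5 L1-HIT; vc=[43,27,37,21]
#12 0x57→b21/s5 VC-HIT; vc=[43,27,37,13]
#13 0x37→b13/s5 VC-HIT; vc=[43,27,37,21]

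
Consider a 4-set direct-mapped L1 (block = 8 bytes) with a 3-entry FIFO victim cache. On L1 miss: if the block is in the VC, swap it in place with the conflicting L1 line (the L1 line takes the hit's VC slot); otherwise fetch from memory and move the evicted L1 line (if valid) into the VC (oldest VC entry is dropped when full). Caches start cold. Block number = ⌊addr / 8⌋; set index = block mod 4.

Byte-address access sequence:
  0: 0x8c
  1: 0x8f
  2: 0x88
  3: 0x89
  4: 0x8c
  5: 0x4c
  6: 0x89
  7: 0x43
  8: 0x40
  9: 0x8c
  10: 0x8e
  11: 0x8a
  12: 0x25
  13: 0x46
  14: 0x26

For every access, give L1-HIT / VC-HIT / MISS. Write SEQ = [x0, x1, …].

SEQ = [MISS, L1-HIT, L1-HIT, L1-HIT, L1-HIT, MISS, VC-HIT, MISS, L1-HIT, L1-HIT, L1-HIT, L1-HIT, MISS, VC-HIT, VC-HIT]

  [0] addr=0x8c blk=17 s=1: MISS | VC []
  [1] addr=0x8f blk=17 s=1: L1-HIT | VC []
  [2] addr=0x88 blk=17 s=1: L1-HIT | VC []
  [3] addr=0x89 blk=17 s=1: L1-HIT | VC []
  [4] addr=0x8c blk=17 s=1: L1-HIT | VC []
  [5] addr=0x4c blk=9 s=1: MISS | VC [17]
  [6] addr=0x89 blk=17 s=1: VC-HIT | VC [9]
  [7] addr=0x43 blk=8 s=0: MISS | VC [9]
  [8] addr=0x40 blk=8 s=0: L1-HIT | VC [9]
  [9] addr=0x8c blk=17 s=1: L1-HIT | VC [9]
  [10] addr=0x8e blk=17 s=1: L1-HIT | VC [9]
  [11] addr=0x8a blk=17 s=1: L1-HIT | VC [9]
  [12] addr=0x25 blk=4 s=0: MISS | VC [9, 8]
  [13] addr=0x46 blk=8 s=0: VC-HIT | VC [9, 4]
  [14] addr=0x26 blk=4 s=0: VC-HIT | VC [9, 8]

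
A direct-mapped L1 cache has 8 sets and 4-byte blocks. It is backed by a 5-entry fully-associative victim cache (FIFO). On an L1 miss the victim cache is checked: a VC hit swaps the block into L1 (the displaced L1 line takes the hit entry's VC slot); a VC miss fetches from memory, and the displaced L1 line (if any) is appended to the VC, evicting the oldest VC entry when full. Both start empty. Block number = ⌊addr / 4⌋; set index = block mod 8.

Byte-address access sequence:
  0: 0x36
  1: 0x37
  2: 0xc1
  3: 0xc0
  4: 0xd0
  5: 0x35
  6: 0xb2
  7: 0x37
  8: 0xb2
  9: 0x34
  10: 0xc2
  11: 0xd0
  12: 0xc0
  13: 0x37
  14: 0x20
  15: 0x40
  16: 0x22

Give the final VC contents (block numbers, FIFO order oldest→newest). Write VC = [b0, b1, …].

VC = [44, 48, 16]

#0 0x36→b13/s5 MISS; vc=[]
#1 0x37→b13/s5 L1-HIT; vc=[]
#2 0xc1→b48/s0 MISS; vc=[]
#3 0xc0→b48/s0 L1-HIT; vc=[]
#4 0xd0→b52/s4 MISS; vc=[]
#5 0x35→b13/s5 L1-HIT; vc=[]
#6 0xb2→b44/s4 MISS; vc=[52]
#7 0x37→b13/s5 L1-HIT; vc=[52]
#8 0xb2→b44/s4 L1-HIT; vc=[52]
#9 0x34→b13/s5 L1-HIT; vc=[52]
#10 0xc2→b48/s0 L1-HIT; vc=[52]
#11 0xd0→b52/s4 VC-HIT; vc=[44]
#12 0xc0→b48/s0 L1-HIT; vc=[44]
#13 0x37→b13/s5 L1-HIT; vc=[44]
#14 0x20→b8/s0 MISS; vc=[44,48]
#15 0x40→b16/s0 MISS; vc=[44,48,8]
#16 0x22→b8/s0 VC-HIT; vc=[44,48,16]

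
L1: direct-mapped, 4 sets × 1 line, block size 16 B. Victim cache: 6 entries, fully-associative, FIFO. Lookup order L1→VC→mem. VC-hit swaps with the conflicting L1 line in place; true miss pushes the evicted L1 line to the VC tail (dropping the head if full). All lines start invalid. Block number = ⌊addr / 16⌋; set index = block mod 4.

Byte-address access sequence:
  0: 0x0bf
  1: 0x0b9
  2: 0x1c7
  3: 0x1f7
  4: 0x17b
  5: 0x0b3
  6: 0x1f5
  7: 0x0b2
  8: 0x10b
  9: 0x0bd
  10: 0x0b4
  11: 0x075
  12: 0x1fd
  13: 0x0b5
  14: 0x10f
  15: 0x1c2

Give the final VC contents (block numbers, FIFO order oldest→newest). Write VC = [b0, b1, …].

VC = [23, 7, 16, 31]

0: 0xbf (blk 11, set 3) → MISS  vc=[]
1: 0xb9 (blk 11, set 3) → L1-HIT  vc=[]
2: 0x1c7 (blk 28, set 0) → MISS  vc=[]
3: 0x1f7 (blk 31, set 3) → MISS  vc=[11]
4: 0x17b (blk 23, set 3) → MISS  vc=[11, 31]
5: 0xb3 (blk 11, set 3) → VC-HIT  vc=[23, 31]
6: 0x1f5 (blk 31, set 3) → VC-HIT  vc=[23, 11]
7: 0xb2 (blk 11, set 3) → VC-HIT  vc=[23, 31]
8: 0x10b (blk 16, set 0) → MISS  vc=[23, 31, 28]
9: 0xbd (blk 11, set 3) → L1-HIT  vc=[23, 31, 28]
10: 0xb4 (blk 11, set 3) → L1-HIT  vc=[23, 31, 28]
11: 0x75 (blk 7, set 3) → MISS  vc=[23, 31, 28, 11]
12: 0x1fd (blk 31, set 3) → VC-HIT  vc=[23, 7, 28, 11]
13: 0xb5 (blk 11, set 3) → VC-HIT  vc=[23, 7, 28, 31]
14: 0x10f (blk 16, set 0) → L1-HIT  vc=[23, 7, 28, 31]
15: 0x1c2 (blk 28, set 0) → VC-HIT  vc=[23, 7, 16, 31]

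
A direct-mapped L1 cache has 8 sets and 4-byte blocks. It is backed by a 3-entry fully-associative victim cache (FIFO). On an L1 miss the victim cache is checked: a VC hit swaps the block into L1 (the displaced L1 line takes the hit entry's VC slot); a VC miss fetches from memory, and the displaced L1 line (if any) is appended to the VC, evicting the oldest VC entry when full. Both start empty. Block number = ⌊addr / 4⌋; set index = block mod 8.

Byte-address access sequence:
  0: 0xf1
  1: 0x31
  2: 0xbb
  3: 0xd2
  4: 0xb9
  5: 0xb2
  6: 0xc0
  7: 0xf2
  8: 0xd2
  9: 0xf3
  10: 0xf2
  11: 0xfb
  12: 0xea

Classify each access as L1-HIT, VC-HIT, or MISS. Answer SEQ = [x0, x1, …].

#0 0xf1→b60/s4 MISS; vc=[]
#1 0x31→b12/s4 MISS; vc=[60]
#2 0xbb→b46/s6 MISS; vc=[60]
#3 0xd2→b52/s4 MISS; vc=[60,12]
#4 0xb9→b46/s6 L1-HIT; vc=[60,12]
#5 0xb2→b44/s4 MISS; vc=[60,12,52]
#6 0xc0→b48/s0 MISS; vc=[60,12,52]
#7 0xf2→b60/s4 VC-HIT; vc=[44,12,52]
#8 0xd2→b52/s4 VC-HIT; vc=[44,12,60]
#9 0xf3→b60/s4 VC-HIT; vc=[44,12,52]
#10 0xf2→b60/s4 L1-HIT; vc=[44,12,52]
#11 0xfb→b62/s6 MISS; vc=[12,52,46]
#12 0xea→b58/s2 MISS; vc=[12,52,46]

SEQ = [MISS, MISS, MISS, MISS, L1-HIT, MISS, MISS, VC-HIT, VC-HIT, VC-HIT, L1-HIT, MISS, MISS]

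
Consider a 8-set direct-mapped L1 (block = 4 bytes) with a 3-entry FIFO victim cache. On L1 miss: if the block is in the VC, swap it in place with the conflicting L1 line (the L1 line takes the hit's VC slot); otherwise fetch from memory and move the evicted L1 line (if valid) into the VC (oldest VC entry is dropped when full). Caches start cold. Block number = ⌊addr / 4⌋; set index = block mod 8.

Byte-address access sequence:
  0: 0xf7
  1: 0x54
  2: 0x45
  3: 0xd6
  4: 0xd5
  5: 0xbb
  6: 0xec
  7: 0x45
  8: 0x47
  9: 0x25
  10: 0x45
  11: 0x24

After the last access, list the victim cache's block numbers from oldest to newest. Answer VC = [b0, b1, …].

VC = [61, 21, 17]

0: 0xf7 (blk 61, set 5) → MISS  vc=[]
1: 0x54 (blk 21, set 5) → MISS  vc=[61]
2: 0x45 (blk 17, set 1) → MISS  vc=[61]
3: 0xd6 (blk 53, set 5) → MISS  vc=[61, 21]
4: 0xd5 (blk 53, set 5) → L1-HIT  vc=[61, 21]
5: 0xbb (blk 46, set 6) → MISS  vc=[61, 21]
6: 0xec (blk 59, set 3) → MISS  vc=[61, 21]
7: 0x45 (blk 17, set 1) → L1-HIT  vc=[61, 21]
8: 0x47 (blk 17, set 1) → L1-HIT  vc=[61, 21]
9: 0x25 (blk 9, set 1) → MISS  vc=[61, 21, 17]
10: 0x45 (blk 17, set 1) → VC-HIT  vc=[61, 21, 9]
11: 0x24 (blk 9, set 1) → VC-HIT  vc=[61, 21, 17]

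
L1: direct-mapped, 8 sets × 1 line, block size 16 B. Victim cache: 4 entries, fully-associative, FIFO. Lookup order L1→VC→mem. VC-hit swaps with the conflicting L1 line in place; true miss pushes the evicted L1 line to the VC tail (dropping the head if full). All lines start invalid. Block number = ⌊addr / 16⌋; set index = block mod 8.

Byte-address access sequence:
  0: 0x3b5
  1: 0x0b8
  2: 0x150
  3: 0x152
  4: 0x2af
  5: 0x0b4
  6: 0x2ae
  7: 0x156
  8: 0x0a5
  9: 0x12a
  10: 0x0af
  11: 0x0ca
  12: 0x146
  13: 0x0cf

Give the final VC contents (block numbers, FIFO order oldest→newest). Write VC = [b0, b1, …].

  [0] addr=0x3b5 blk=59 s=3: MISS | VC []
  [1] addr=0xb8 blk=11 s=3: MISS | VC [59]
  [2] addr=0x150 blk=21 s=5: MISS | VC [59]
  [3] addr=0x152 blk=21 s=5: L1-HIT | VC [59]
  [4] addr=0x2af blk=42 s=2: MISS | VC [59]
  [5] addr=0xb4 blk=11 s=3: L1-HIT | VC [59]
  [6] addr=0x2ae blk=42 s=2: L1-HIT | VC [59]
  [7] addr=0x156 blk=21 s=5: L1-HIT | VC [59]
  [8] addr=0xa5 blk=10 s=2: MISS | VC [59, 42]
  [9] addr=0x12a blk=18 s=2: MISS | VC [59, 42, 10]
  [10] addr=0xaf blk=10 s=2: VC-HIT | VC [59, 42, 18]
  [11] addr=0xca blk=12 s=4: MISS | VC [59, 42, 18]
  [12] addr=0x146 blk=20 s=4: MISS | VC [59, 42, 18, 12]
  [13] addr=0xcf blk=12 s=4: VC-HIT | VC [59, 42, 18, 20]

VC = [59, 42, 18, 20]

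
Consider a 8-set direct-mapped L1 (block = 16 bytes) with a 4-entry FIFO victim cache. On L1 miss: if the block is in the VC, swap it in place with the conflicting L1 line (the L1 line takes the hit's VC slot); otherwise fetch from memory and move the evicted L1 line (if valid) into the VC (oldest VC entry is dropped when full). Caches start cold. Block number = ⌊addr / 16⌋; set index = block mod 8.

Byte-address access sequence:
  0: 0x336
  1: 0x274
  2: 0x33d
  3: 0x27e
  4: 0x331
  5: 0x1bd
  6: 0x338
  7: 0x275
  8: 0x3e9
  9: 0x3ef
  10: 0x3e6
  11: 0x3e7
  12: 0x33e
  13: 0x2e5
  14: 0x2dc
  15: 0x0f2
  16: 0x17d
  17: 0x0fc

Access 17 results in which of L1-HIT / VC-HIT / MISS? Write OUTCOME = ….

OUTCOME = VC-HIT

0: 0x336 (blk 51, set 3) → MISS  vc=[]
1: 0x274 (blk 39, set 7) → MISS  vc=[]
2: 0x33d (blk 51, set 3) → L1-HIT  vc=[]
3: 0x27e (blk 39, set 7) → L1-HIT  vc=[]
4: 0x331 (blk 51, set 3) → L1-HIT  vc=[]
5: 0x1bd (blk 27, set 3) → MISS  vc=[51]
6: 0x338 (blk 51, set 3) → VC-HIT  vc=[27]
7: 0x275 (blk 39, set 7) → L1-HIT  vc=[27]
8: 0x3e9 (blk 62, set 6) → MISS  vc=[27]
9: 0x3ef (blk 62, set 6) → L1-HIT  vc=[27]
10: 0x3e6 (blk 62, set 6) → L1-HIT  vc=[27]
11: 0x3e7 (blk 62, set 6) → L1-HIT  vc=[27]
12: 0x33e (blk 51, set 3) → L1-HIT  vc=[27]
13: 0x2e5 (blk 46, set 6) → MISS  vc=[27, 62]
14: 0x2dc (blk 45, set 5) → MISS  vc=[27, 62]
15: 0xf2 (blk 15, set 7) → MISS  vc=[27, 62, 39]
16: 0x17d (blk 23, set 7) → MISS  vc=[27, 62, 39, 15]
17: 0xfc (blk 15, set 7) → VC-HIT  vc=[27, 62, 39, 23]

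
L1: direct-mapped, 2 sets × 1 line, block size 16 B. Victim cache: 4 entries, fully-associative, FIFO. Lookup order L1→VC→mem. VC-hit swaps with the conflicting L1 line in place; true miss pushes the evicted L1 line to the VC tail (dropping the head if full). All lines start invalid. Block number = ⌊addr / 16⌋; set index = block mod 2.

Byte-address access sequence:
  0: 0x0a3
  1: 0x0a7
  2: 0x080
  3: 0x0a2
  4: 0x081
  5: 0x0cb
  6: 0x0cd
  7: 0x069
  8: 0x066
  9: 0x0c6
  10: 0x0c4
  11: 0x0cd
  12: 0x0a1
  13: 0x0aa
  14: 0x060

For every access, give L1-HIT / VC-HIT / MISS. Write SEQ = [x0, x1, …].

SEQ = [MISS, L1-HIT, MISS, VC-HIT, VC-HIT, MISS, L1-HIT, MISS, L1-HIT, VC-HIT, L1-HIT, L1-HIT, VC-HIT, L1-HIT, VC-HIT]

  [0] addr=0xa3 blk=10 s=0: MISS | VC []
  [1] addr=0xa7 blk=10 s=0: L1-HIT | VC []
  [2] addr=0x80 blk=8 s=0: MISS | VC [10]
  [3] addr=0xa2 blk=10 s=0: VC-HIT | VC [8]
  [4] addr=0x81 blk=8 s=0: VC-HIT | VC [10]
  [5] addr=0xcb blk=12 s=0: MISS | VC [10, 8]
  [6] addr=0xcd blk=12 s=0: L1-HIT | VC [10, 8]
  [7] addr=0x69 blk=6 s=0: MISS | VC [10, 8, 12]
  [8] addr=0x66 blk=6 s=0: L1-HIT | VC [10, 8, 12]
  [9] addr=0xc6 blk=12 s=0: VC-HIT | VC [10, 8, 6]
  [10] addr=0xc4 blk=12 s=0: L1-HIT | VC [10, 8, 6]
  [11] addr=0xcd blk=12 s=0: L1-HIT | VC [10, 8, 6]
  [12] addr=0xa1 blk=10 s=0: VC-HIT | VC [12, 8, 6]
  [13] addr=0xaa blk=10 s=0: L1-HIT | VC [12, 8, 6]
  [14] addr=0x60 blk=6 s=0: VC-HIT | VC [12, 8, 10]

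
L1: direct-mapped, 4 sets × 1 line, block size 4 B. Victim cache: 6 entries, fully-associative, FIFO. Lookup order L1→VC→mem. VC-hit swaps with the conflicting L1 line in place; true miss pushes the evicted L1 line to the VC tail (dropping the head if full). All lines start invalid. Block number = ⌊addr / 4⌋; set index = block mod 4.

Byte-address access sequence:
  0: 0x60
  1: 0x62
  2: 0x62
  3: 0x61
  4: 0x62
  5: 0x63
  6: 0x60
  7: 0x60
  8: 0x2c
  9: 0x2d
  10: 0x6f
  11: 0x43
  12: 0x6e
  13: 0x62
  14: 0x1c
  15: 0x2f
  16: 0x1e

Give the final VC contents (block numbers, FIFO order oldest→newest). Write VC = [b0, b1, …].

0: 0x60 (blk 24, set 0) → MISS  vc=[]
1: 0x62 (blk 24, set 0) → L1-HIT  vc=[]
2: 0x62 (blk 24, set 0) → L1-HIT  vc=[]
3: 0x61 (blk 24, set 0) → L1-HIT  vc=[]
4: 0x62 (blk 24, set 0) → L1-HIT  vc=[]
5: 0x63 (blk 24, set 0) → L1-HIT  vc=[]
6: 0x60 (blk 24, set 0) → L1-HIT  vc=[]
7: 0x60 (blk 24, set 0) → L1-HIT  vc=[]
8: 0x2c (blk 11, set 3) → MISS  vc=[]
9: 0x2d (blk 11, set 3) → L1-HIT  vc=[]
10: 0x6f (blk 27, set 3) → MISS  vc=[11]
11: 0x43 (blk 16, set 0) → MISS  vc=[11, 24]
12: 0x6e (blk 27, set 3) → L1-HIT  vc=[11, 24]
13: 0x62 (blk 24, set 0) → VC-HIT  vc=[11, 16]
14: 0x1c (blk 7, set 3) → MISS  vc=[11, 16, 27]
15: 0x2f (blk 11, set 3) → VC-HIT  vc=[7, 16, 27]
16: 0x1e (blk 7, set 3) → VC-HIT  vc=[11, 16, 27]

VC = [11, 16, 27]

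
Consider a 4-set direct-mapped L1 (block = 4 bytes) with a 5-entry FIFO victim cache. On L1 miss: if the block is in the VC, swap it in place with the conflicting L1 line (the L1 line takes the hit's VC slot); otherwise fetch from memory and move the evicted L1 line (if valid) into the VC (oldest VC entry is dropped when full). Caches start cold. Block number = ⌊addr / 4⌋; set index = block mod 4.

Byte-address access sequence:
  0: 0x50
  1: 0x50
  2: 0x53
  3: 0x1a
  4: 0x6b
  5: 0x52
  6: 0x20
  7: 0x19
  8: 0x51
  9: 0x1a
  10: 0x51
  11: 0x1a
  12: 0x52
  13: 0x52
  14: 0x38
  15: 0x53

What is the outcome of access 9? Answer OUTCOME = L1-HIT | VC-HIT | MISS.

OUTCOME = L1-HIT

  [0] addr=0x50 blk=20 s=0: MISS | VC []
  [1] addr=0x50 blk=20 s=0: L1-HIT | VC []
  [2] addr=0x53 blk=20 s=0: L1-HIT | VC []
  [3] addr=0x1a blk=6 s=2: MISS | VC []
  [4] addr=0x6b blk=26 s=2: MISS | VC [6]
  [5] addr=0x52 blk=20 s=0: L1-HIT | VC [6]
  [6] addr=0x20 blk=8 s=0: MISS | VC [6, 20]
  [7] addr=0x19 blk=6 s=2: VC-HIT | VC [26, 20]
  [8] addr=0x51 blk=20 s=0: VC-HIT | VC [26, 8]
  [9] addr=0x1a blk=6 s=2: L1-HIT | VC [26, 8]
  [10] addr=0x51 blk=20 s=0: L1-HIT | VC [26, 8]
  [11] addr=0x1a blk=6 s=2: L1-HIT | VC [26, 8]
  [12] addr=0x52 blk=20 s=0: L1-HIT | VC [26, 8]
  [13] addr=0x52 blk=20 s=0: L1-HIT | VC [26, 8]
  [14] addr=0x38 blk=14 s=2: MISS | VC [26, 8, 6]
  [15] addr=0x53 blk=20 s=0: L1-HIT | VC [26, 8, 6]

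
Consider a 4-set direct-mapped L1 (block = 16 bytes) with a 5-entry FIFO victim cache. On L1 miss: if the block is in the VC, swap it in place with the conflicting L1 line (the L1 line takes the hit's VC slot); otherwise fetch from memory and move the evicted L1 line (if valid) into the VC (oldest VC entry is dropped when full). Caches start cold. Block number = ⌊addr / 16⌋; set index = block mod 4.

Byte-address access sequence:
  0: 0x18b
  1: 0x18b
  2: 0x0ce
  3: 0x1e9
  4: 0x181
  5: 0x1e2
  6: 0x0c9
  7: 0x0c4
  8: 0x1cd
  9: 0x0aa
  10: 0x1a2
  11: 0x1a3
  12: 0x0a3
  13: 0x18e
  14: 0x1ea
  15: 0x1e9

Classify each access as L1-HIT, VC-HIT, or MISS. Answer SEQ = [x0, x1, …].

#0 0x18b→b24/s0 MISS; vc=[]
#1 0x18b→b24/s0 L1-HIT; vc=[]
#2 0xce→b12/s0 MISS; vc=[24]
#3 0x1e9→b30/s2 MISS; vc=[24]
#4 0x181→b24/s0 VC-HIT; vc=[12]
#5 0x1e2→b30/s2 L1-HIT; vc=[12]
#6 0xc9→b12/s0 VC-HIT; vc=[24]
#7 0xc4→b12/s0 L1-HIT; vc=[24]
#8 0x1cd→b28/s0 MISS; vc=[24,12]
#9 0xaa→b10/s2 MISS; vc=[24,12,30]
#10 0x1a2→b26/s2 MISS; vc=[24,12,30,10]
#11 0x1a3→b26/s2 L1-HIT; vc=[24,12,30,10]
#12 0xa3→b10/s2 VC-HIT; vc=[24,12,30,26]
#13 0x18e→b24/s0 VC-HIT; vc=[28,12,30,26]
#14 0x1ea→b30/s2 VC-HIT; vc=[28,12,10,26]
#15 0x1e9→b30/s2 L1-HIT; vc=[28,12,10,26]

SEQ = [MISS, L1-HIT, MISS, MISS, VC-HIT, L1-HIT, VC-HIT, L1-HIT, MISS, MISS, MISS, L1-HIT, VC-HIT, VC-HIT, VC-HIT, L1-HIT]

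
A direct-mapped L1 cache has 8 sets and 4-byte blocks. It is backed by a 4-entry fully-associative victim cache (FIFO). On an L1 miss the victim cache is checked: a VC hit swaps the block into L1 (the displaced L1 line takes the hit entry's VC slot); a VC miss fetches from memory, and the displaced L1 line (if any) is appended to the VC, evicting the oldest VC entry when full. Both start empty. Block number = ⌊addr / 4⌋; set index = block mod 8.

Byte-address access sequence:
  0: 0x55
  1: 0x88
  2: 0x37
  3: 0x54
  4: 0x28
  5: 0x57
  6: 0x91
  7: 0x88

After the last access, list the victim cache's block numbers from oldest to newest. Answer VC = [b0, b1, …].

0: 0x55 (blk 21, set 5) → MISS  vc=[]
1: 0x88 (blk 34, set 2) → MISS  vc=[]
2: 0x37 (blk 13, set 5) → MISS  vc=[21]
3: 0x54 (blk 21, set 5) → VC-HIT  vc=[13]
4: 0x28 (blk 10, set 2) → MISS  vc=[13, 34]
5: 0x57 (blk 21, set 5) → L1-HIT  vc=[13, 34]
6: 0x91 (blk 36, set 4) → MISS  vc=[13, 34]
7: 0x88 (blk 34, set 2) → VC-HIT  vc=[13, 10]

VC = [13, 10]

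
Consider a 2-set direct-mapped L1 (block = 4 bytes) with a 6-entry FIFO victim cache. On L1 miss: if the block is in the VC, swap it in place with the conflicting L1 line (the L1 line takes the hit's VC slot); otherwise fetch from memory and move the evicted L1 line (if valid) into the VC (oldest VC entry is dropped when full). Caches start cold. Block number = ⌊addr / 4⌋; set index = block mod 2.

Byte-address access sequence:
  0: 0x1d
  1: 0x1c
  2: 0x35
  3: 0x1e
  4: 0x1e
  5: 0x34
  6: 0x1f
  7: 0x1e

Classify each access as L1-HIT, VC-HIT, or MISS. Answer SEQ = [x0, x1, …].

#0 0x1d→b7/s1 MISS; vc=[]
#1 0x1c→b7/s1 L1-HIT; vc=[]
#2 0x35→b13/s1 MISS; vc=[7]
#3 0x1e→b7/s1 VC-HIT; vc=[13]
#4 0x1e→b7/s1 L1-HIT; vc=[13]
#5 0x34→b13/s1 VC-HIT; vc=[7]
#6 0x1f→b7/s1 VC-HIT; vc=[13]
#7 0x1e→b7/s1 L1-HIT; vc=[13]

SEQ = [MISS, L1-HIT, MISS, VC-HIT, L1-HIT, VC-HIT, VC-HIT, L1-HIT]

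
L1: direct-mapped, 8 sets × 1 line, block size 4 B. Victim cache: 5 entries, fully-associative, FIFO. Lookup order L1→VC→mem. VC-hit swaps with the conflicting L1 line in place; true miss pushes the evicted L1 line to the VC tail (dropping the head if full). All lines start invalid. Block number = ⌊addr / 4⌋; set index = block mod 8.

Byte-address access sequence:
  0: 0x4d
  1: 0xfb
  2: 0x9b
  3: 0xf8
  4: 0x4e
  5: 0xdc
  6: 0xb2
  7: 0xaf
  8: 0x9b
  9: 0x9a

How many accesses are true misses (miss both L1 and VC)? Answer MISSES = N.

  [0] addr=0x4d blk=19 s=3: MISS | VC []
  [1] addr=0xfb blk=62 s=6: MISS | VC []
  [2] addr=0x9b blk=38 s=6: MISS | VC [62]
  [3] addr=0xf8 blk=62 s=6: VC-HIT | VC [38]
  [4] addr=0x4e blk=19 s=3: L1-HIT | VC [38]
  [5] addr=0xdc blk=55 s=7: MISS | VC [38]
  [6] addr=0xb2 blk=44 s=4: MISS | VC [38]
  [7] addr=0xaf blk=43 s=3: MISS | VC [38, 19]
  [8] addr=0x9b blk=38 s=6: VC-HIT | VC [62, 19]
  [9] addr=0x9a blk=38 s=6: L1-HIT | VC [62, 19]

MISSES = 6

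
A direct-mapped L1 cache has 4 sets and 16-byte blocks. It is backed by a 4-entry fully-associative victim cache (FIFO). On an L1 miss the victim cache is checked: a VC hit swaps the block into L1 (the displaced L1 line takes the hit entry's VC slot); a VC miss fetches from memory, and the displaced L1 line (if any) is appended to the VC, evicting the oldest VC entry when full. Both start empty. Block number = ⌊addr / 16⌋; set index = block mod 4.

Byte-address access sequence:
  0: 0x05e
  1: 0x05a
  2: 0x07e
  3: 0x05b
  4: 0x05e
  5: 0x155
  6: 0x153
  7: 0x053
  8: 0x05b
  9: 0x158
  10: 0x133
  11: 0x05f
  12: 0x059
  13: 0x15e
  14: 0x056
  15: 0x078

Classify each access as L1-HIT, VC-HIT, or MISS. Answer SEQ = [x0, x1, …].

SEQ = [MISS, L1-HIT, MISS, L1-HIT, L1-HIT, MISS, L1-HIT, VC-HIT, L1-HIT, VC-HIT, MISS, VC-HIT, L1-HIT, VC-HIT, VC-HIT, VC-HIT]

  [0] addr=0x5e blk=5 s=1: MISS | VC []
  [1] addr=0x5a blk=5 s=1: L1-HIT | VC []
  [2] addr=0x7e blk=7 s=3: MISS | VC []
  [3] addr=0x5b blk=5 s=1: L1-HIT | VC []
  [4] addr=0x5e blk=5 s=1: L1-HIT | VC []
  [5] addr=0x155 blk=21 s=1: MISS | VC [5]
  [6] addr=0x153 blk=21 s=1: L1-HIT | VC [5]
  [7] addr=0x53 blk=5 s=1: VC-HIT | VC [21]
  [8] addr=0x5b blk=5 s=1: L1-HIT | VC [21]
  [9] addr=0x158 blk=21 s=1: VC-HIT | VC [5]
  [10] addr=0x133 blk=19 s=3: MISS | VC [5, 7]
  [11] addr=0x5f blk=5 s=1: VC-HIT | VC [21, 7]
  [12] addr=0x59 blk=5 s=1: L1-HIT | VC [21, 7]
  [13] addr=0x15e blk=21 s=1: VC-HIT | VC [5, 7]
  [14] addr=0x56 blk=5 s=1: VC-HIT | VC [21, 7]
  [15] addr=0x78 blk=7 s=3: VC-HIT | VC [21, 19]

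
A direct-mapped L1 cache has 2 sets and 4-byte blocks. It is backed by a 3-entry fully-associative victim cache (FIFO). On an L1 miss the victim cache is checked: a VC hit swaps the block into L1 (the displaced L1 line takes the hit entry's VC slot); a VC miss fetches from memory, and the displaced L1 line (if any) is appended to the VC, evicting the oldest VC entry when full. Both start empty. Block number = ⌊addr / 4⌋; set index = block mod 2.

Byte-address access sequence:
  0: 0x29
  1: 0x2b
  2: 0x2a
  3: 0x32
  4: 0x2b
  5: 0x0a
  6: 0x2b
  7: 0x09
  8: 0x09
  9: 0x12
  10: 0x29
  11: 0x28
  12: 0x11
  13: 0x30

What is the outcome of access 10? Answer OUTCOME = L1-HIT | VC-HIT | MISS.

#0 0x29→b10/s0 MISS; vc=[]
#1 0x2b→b10/s0 L1-HIT; vc=[]
#2 0x2a→b10/s0 L1-HIT; vc=[]
#3 0x32→b12/s0 MISS; vc=[10]
#4 0x2b→b10/s0 VC-HIT; vc=[12]
#5 0xa→b2/s0 MISS; vc=[12,10]
#6 0x2b→b10/s0 VC-HIT; vc=[12,2]
#7 0x9→b2/s0 VC-HIT; vc=[12,10]
#8 0x9→b2/s0 L1-HIT; vc=[12,10]
#9 0x12→b4/s0 MISS; vc=[12,10,2]
#10 0x29→b10/s0 VC-HIT; vc=[12,4,2]
#11 0x28→b10/s0 L1-HIT; vc=[12,4,2]
#12 0x11→b4/s0 VC-HIT; vc=[12,10,2]
#13 0x30→b12/s0 VC-HIT; vc=[4,10,2]

OUTCOME = VC-HIT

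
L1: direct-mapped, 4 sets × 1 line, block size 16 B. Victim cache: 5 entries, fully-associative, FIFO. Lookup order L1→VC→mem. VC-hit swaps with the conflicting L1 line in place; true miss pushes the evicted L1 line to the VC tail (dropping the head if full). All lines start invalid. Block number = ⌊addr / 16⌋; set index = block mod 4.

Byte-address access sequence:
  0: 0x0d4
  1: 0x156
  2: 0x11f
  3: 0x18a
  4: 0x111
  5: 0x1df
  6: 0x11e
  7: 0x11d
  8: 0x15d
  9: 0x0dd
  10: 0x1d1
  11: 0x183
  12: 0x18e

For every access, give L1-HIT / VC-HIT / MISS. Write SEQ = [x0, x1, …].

SEQ = [MISS, MISS, MISS, MISS, L1-HIT, MISS, VC-HIT, L1-HIT, VC-HIT, VC-HIT, VC-HIT, L1-HIT, L1-HIT]

#0 0xd4→b13/s1 MISS; vc=[]
#1 0x156→b21/s1 MISS; vc=[13]
#2 0x11f→b17/s1 MISS; vc=[13,21]
#3 0x18a→b24/s0 MISS; vc=[13,21]
#4 0x111→b17/s1 L1-HIT; vc=[13,21]
#5 0x1df→b29/s1 MISS; vc=[13,21,17]
#6 0x11e→b17/s1 VC-HIT; vc=[13,21,29]
#7 0x11d→b17/s1 L1-HIT; vc=[13,21,29]
#8 0x15d→b21/s1 VC-HIT; vc=[13,17,29]
#9 0xdd→b13/s1 VC-HIT; vc=[21,17,29]
#10 0x1d1→b29/s1 VC-HIT; vc=[21,17,13]
#11 0x183→b24/s0 L1-HIT; vc=[21,17,13]
#12 0x18e→b24/s0 L1-HIT; vc=[21,17,13]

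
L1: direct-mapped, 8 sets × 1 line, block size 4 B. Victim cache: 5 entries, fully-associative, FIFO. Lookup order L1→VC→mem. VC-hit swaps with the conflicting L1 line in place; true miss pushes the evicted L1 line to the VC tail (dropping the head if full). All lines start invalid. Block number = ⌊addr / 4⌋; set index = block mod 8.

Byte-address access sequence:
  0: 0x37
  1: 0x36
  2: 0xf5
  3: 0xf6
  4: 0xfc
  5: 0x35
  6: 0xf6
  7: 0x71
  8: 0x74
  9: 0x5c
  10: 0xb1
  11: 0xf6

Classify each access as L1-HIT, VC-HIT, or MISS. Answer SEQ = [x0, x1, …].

#0 0x37→b13/s5 MISS; vc=[]
#1 0x36→b13/s5 L1-HIT; vc=[]
#2 0xf5→b61/s5 MISS; vc=[13]
#3 0xf6→b61/s5 L1-HIT; vc=[13]
#4 0xfc→b63/s7 MISS; vc=[13]
#5 0x35→b13/s5 VC-HIT; vc=[61]
#6 0xf6→b61/s5 VC-HIT; vc=[13]
#7 0x71→b28/s4 MISS; vc=[13]
#8 0x74→b29/s5 MISS; vc=[13,61]
#9 0x5c→b23/s7 MISS; vc=[13,61,63]
#10 0xb1→b44/s4 MISS; vc=[13,61,63,28]
#11 0xf6→b61/s5 VC-HIT; vc=[13,29,63,28]

SEQ = [MISS, L1-HIT, MISS, L1-HIT, MISS, VC-HIT, VC-HIT, MISS, MISS, MISS, MISS, VC-HIT]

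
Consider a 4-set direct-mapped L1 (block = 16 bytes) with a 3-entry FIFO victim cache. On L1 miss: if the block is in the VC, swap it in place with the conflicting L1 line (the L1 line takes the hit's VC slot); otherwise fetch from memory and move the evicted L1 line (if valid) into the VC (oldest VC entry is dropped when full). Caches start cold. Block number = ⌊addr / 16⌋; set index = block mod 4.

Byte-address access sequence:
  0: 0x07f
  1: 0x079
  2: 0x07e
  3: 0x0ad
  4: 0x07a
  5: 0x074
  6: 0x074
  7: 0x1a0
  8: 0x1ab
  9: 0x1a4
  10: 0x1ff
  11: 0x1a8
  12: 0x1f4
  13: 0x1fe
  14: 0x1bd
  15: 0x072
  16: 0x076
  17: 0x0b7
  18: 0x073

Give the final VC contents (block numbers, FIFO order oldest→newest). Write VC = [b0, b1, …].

VC = [27, 31, 11]

0: 0x7f (blk 7, set 3) → MISS  vc=[]
1: 0x79 (blk 7, set 3) → L1-HIT  vc=[]
2: 0x7e (blk 7, set 3) → L1-HIT  vc=[]
3: 0xad (blk 10, set 2) → MISS  vc=[]
4: 0x7a (blk 7, set 3) → L1-HIT  vc=[]
5: 0x74 (blk 7, set 3) → L1-HIT  vc=[]
6: 0x74 (blk 7, set 3) → L1-HIT  vc=[]
7: 0x1a0 (blk 26, set 2) → MISS  vc=[10]
8: 0x1ab (blk 26, set 2) → L1-HIT  vc=[10]
9: 0x1a4 (blk 26, set 2) → L1-HIT  vc=[10]
10: 0x1ff (blk 31, set 3) → MISS  vc=[10, 7]
11: 0x1a8 (blk 26, set 2) → L1-HIT  vc=[10, 7]
12: 0x1f4 (blk 31, set 3) → L1-HIT  vc=[10, 7]
13: 0x1fe (blk 31, set 3) → L1-HIT  vc=[10, 7]
14: 0x1bd (blk 27, set 3) → MISS  vc=[10, 7, 31]
15: 0x72 (blk 7, set 3) → VC-HIT  vc=[10, 27, 31]
16: 0x76 (blk 7, set 3) → L1-HIT  vc=[10, 27, 31]
17: 0xb7 (blk 11, set 3) → MISS  vc=[27, 31, 7]
18: 0x73 (blk 7, set 3) → VC-HIT  vc=[27, 31, 11]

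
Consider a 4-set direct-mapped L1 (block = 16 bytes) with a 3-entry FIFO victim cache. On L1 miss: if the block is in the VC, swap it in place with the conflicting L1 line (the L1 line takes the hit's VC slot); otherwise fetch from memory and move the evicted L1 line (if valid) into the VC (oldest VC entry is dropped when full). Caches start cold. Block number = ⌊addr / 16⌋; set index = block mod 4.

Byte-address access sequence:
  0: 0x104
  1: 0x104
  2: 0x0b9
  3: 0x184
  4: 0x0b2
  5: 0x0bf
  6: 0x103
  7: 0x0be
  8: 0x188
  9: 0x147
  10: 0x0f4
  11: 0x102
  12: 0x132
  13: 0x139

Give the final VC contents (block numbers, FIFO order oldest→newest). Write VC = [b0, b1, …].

  [0] addr=0x104 blk=16 s=0: MISS | VC []
  [1] addr=0x104 blk=16 s=0: L1-HIT | VC []
  [2] addr=0xb9 blk=11 s=3: MISS | VC []
  [3] addr=0x184 blk=24 s=0: MISS | VC [16]
  [4] addr=0xb2 blk=11 s=3: L1-HIT | VC [16]
  [5] addr=0xbf blk=11 s=3: L1-HIT | VC [16]
  [6] addr=0x103 blk=16 s=0: VC-HIT | VC [24]
  [7] addr=0xbe blk=11 s=3: L1-HIT | VC [24]
  [8] addr=0x188 blk=24 s=0: VC-HIT | VC [16]
  [9] addr=0x147 blk=20 s=0: MISS | VC [16, 24]
  [10] addr=0xf4 blk=15 s=3: MISS | VC [16, 24, 11]
  [11] addr=0x102 blk=16 s=0: VC-HIT | VC [20, 24, 11]
  [12] addr=0x132 blk=19 s=3: MISS | VC [24, 11, 15]
  [13] addr=0x139 blk=19 s=3: L1-HIT | VC [24, 11, 15]

VC = [24, 11, 15]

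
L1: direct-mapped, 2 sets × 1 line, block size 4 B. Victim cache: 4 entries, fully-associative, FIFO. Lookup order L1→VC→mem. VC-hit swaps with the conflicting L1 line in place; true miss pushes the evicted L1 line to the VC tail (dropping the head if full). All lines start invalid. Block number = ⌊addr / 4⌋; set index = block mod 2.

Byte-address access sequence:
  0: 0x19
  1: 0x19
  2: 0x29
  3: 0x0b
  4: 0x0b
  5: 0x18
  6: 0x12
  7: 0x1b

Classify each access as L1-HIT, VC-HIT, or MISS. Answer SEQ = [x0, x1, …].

SEQ = [MISS, L1-HIT, MISS, MISS, L1-HIT, VC-HIT, MISS, VC-HIT]

#0 0x19→b6/s0 MISS; vc=[]
#1 0x19→b6/s0 L1-HIT; vc=[]
#2 0x29→b10/s0 MISS; vc=[6]
#3 0xb→b2/s0 MISS; vc=[6,10]
#4 0xb→b2/s0 L1-HIT; vc=[6,10]
#5 0x18→b6/s0 VC-HIT; vc=[2,10]
#6 0x12→b4/s0 MISS; vc=[2,10,6]
#7 0x1b→b6/s0 VC-HIT; vc=[2,10,4]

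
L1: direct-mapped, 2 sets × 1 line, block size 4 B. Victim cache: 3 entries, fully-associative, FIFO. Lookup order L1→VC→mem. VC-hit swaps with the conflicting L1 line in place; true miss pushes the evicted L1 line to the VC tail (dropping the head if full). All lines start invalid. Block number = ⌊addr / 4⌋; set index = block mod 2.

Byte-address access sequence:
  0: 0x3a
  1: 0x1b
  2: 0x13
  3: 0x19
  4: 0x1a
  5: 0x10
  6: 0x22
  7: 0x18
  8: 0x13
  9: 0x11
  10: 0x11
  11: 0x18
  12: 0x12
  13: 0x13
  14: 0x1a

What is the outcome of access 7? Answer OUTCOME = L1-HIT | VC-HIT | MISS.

  [0] addr=0x3a blk=14 s=0: MISS | VC []
  [1] addr=0x1b blk=6 s=0: MISS | VC [14]
  [2] addr=0x13 blk=4 s=0: MISS | VC [14, 6]
  [3] addr=0x19 blk=6 s=0: VC-HIT | VC [14, 4]
  [4] addr=0x1a blk=6 s=0: L1-HIT | VC [14, 4]
  [5] addr=0x10 blk=4 s=0: VC-HIT | VC [14, 6]
  [6] addr=0x22 blk=8 s=0: MISS | VC [14, 6, 4]
  [7] addr=0x18 blk=6 s=0: VC-HIT | VC [14, 8, 4]
  [8] addr=0x13 blk=4 s=0: VC-HIT | VC [14, 8, 6]
  [9] addr=0x11 blk=4 s=0: L1-HIT | VC [14, 8, 6]
  [10] addr=0x11 blk=4 s=0: L1-HIT | VC [14, 8, 6]
  [11] addr=0x18 blk=6 s=0: VC-HIT | VC [14, 8, 4]
  [12] addr=0x12 blk=4 s=0: VC-HIT | VC [14, 8, 6]
  [13] addr=0x13 blk=4 s=0: L1-HIT | VC [14, 8, 6]
  [14] addr=0x1a blk=6 s=0: VC-HIT | VC [14, 8, 4]

OUTCOME = VC-HIT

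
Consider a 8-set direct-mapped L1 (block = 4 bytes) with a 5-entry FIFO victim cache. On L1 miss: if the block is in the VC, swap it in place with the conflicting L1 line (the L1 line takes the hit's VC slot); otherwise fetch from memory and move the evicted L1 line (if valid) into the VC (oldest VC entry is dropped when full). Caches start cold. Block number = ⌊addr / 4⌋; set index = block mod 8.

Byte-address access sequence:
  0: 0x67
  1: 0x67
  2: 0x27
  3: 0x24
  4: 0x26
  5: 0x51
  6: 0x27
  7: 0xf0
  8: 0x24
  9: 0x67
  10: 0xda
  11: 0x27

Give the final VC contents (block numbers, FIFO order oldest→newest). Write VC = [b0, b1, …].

VC = [25, 20]

#0 0x67→b25/s1 MISS; vc=[]
#1 0x67→b25/s1 L1-HIT; vc=[]
#2 0x27→b9/s1 MISS; vc=[25]
#3 0x24→b9/s1 L1-HIT; vc=[25]
#4 0x26→b9/s1 L1-HIT; vc=[25]
#5 0x51→b20/s4 MISS; vc=[25]
#6 0x27→b9/s1 L1-HIT; vc=[25]
#7 0xf0→b60/s4 MISS; vc=[25,20]
#8 0x24→b9/s1 L1-HIT; vc=[25,20]
#9 0x67→b25/s1 VC-HIT; vc=[9,20]
#10 0xda→b54/s6 MISS; vc=[9,20]
#11 0x27→b9/s1 VC-HIT; vc=[25,20]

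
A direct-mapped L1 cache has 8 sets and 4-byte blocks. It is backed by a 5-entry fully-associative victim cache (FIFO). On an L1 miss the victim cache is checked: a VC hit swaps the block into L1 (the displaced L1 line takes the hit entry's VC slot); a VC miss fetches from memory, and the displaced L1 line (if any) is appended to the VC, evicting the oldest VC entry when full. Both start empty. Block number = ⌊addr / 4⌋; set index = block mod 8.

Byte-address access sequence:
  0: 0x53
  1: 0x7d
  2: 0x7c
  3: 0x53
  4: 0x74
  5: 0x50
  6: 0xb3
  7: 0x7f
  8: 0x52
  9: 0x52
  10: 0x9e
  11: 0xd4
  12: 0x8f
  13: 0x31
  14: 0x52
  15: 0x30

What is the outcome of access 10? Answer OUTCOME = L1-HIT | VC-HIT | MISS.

OUTCOME = MISS

0: 0x53 (blk 20, set 4) → MISS  vc=[]
1: 0x7d (blk 31, set 7) → MISS  vc=[]
2: 0x7c (blk 31, set 7) → L1-HIT  vc=[]
3: 0x53 (blk 20, set 4) → L1-HIT  vc=[]
4: 0x74 (blk 29, set 5) → MISS  vc=[]
5: 0x50 (blk 20, set 4) → L1-HIT  vc=[]
6: 0xb3 (blk 44, set 4) → MISS  vc=[20]
7: 0x7f (blk 31, set 7) → L1-HIT  vc=[20]
8: 0x52 (blk 20, set 4) → VC-HIT  vc=[44]
9: 0x52 (blk 20, set 4) → L1-HIT  vc=[44]
10: 0x9e (blk 39, set 7) → MISS  vc=[44, 31]
11: 0xd4 (blk 53, set 5) → MISS  vc=[44, 31, 29]
12: 0x8f (blk 35, set 3) → MISS  vc=[44, 31, 29]
13: 0x31 (blk 12, set 4) → MISS  vc=[44, 31, 29, 20]
14: 0x52 (blk 20, set 4) → VC-HIT  vc=[44, 31, 29, 12]
15: 0x30 (blk 12, set 4) → VC-HIT  vc=[44, 31, 29, 20]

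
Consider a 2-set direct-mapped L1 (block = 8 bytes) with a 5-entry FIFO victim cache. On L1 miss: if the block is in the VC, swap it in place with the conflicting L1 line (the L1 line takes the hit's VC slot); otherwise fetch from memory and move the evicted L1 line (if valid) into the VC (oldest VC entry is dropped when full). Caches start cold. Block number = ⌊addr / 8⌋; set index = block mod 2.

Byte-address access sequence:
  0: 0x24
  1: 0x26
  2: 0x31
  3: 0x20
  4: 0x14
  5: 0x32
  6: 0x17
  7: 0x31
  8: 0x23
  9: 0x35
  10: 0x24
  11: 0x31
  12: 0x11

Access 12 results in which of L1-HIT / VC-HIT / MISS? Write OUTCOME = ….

OUTCOME = VC-HIT

0: 0x24 (blk 4, set 0) → MISS  vc=[]
1: 0x26 (blk 4, set 0) → L1-HIT  vc=[]
2: 0x31 (blk 6, set 0) → MISS  vc=[4]
3: 0x20 (blk 4, set 0) → VC-HIT  vc=[6]
4: 0x14 (blk 2, set 0) → MISS  vc=[6, 4]
5: 0x32 (blk 6, set 0) → VC-HIT  vc=[2, 4]
6: 0x17 (blk 2, set 0) → VC-HIT  vc=[6, 4]
7: 0x31 (blk 6, set 0) → VC-HIT  vc=[2, 4]
8: 0x23 (blk 4, set 0) → VC-HIT  vc=[2, 6]
9: 0x35 (blk 6, set 0) → VC-HIT  vc=[2, 4]
10: 0x24 (blk 4, set 0) → VC-HIT  vc=[2, 6]
11: 0x31 (blk 6, set 0) → VC-HIT  vc=[2, 4]
12: 0x11 (blk 2, set 0) → VC-HIT  vc=[6, 4]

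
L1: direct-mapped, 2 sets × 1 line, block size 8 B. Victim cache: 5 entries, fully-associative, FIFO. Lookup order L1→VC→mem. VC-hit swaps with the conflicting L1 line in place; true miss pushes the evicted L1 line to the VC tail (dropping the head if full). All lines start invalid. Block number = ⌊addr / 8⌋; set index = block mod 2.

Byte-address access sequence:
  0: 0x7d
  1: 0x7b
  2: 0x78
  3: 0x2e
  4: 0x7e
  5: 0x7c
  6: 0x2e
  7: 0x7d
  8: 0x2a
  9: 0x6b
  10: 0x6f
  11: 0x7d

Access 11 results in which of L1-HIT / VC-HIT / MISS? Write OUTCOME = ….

OUTCOME = VC-HIT

  [0] addr=0x7d blk=15 s=1: MISS | VC []
  [1] addr=0x7b blk=15 s=1: L1-HIT | VC []
  [2] addr=0x78 blk=15 s=1: L1-HIT | VC []
  [3] addr=0x2e blk=5 s=1: MISS | VC [15]
  [4] addr=0x7e blk=15 s=1: VC-HIT | VC [5]
  [5] addr=0x7c blk=15 s=1: L1-HIT | VC [5]
  [6] addr=0x2e blk=5 s=1: VC-HIT | VC [15]
  [7] addr=0x7d blk=15 s=1: VC-HIT | VC [5]
  [8] addr=0x2a blk=5 s=1: VC-HIT | VC [15]
  [9] addr=0x6b blk=13 s=1: MISS | VC [15, 5]
  [10] addr=0x6f blk=13 s=1: L1-HIT | VC [15, 5]
  [11] addr=0x7d blk=15 s=1: VC-HIT | VC [13, 5]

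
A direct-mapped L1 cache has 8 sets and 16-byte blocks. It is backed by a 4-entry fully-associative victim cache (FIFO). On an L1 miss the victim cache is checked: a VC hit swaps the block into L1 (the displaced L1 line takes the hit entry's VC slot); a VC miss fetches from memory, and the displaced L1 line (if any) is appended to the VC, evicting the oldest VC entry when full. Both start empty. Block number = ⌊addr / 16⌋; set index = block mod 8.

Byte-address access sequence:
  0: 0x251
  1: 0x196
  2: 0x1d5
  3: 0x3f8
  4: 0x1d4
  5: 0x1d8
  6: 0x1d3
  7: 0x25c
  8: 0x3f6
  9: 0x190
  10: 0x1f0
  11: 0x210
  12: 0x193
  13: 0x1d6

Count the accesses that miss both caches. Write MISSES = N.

#0 0x251→b37/s5 MISS; vc=[]
#1 0x196→b25/s1 MISS; vc=[]
#2 0x1d5→b29/s5 MISS; vc=[37]
#3 0x3f8→b63/s7 MISS; vc=[37]
#4 0x1d4→b29/s5 L1-HIT; vc=[37]
#5 0x1d8→b29/s5 L1-HIT; vc=[37]
#6 0x1d3→b29/s5 L1-HIT; vc=[37]
#7 0x25c→b37/s5 VC-HIT; vc=[29]
#8 0x3f6→b63/s7 L1-HIT; vc=[29]
#9 0x190→b25/s1 L1-HIT; vc=[29]
#10 0x1f0→b31/s7 MISS; vc=[29,63]
#11 0x210→b33/s1 MISS; vc=[29,63,25]
#12 0x193→b25/s1 VC-HIT; vc=[29,63,33]
#13 0x1d6→b29/s5 VC-HIT; vc=[37,63,33]

MISSES = 6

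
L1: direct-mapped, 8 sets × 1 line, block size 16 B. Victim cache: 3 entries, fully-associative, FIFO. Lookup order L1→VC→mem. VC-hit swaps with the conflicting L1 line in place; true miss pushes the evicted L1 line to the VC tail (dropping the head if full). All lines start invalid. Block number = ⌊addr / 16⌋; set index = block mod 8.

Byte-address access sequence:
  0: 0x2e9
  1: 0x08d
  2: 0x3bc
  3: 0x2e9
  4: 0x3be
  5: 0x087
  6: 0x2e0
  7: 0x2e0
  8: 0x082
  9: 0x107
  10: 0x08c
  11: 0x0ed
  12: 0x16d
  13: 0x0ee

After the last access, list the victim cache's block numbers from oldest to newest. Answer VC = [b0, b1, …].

  [0] addr=0x2e9 blk=46 s=6: MISS | VC []
  [1] addr=0x8d blk=8 s=0: MISS | VC []
  [2] addr=0x3bc blk=59 s=3: MISS | VC []
  [3] addr=0x2e9 blk=46 s=6: L1-HIT | VC []
  [4] addr=0x3be blk=59 s=3: L1-HIT | VC []
  [5] addr=0x87 blk=8 s=0: L1-HIT | VC []
  [6] addr=0x2e0 blk=46 s=6: L1-HIT | VC []
  [7] addr=0x2e0 blk=46 s=6: L1-HIT | VC []
  [8] addr=0x82 blk=8 s=0: L1-HIT | VC []
  [9] addr=0x107 blk=16 s=0: MISS | VC [8]
  [10] addr=0x8c blk=8 s=0: VC-HIT | VC [16]
  [11] addr=0xed blk=14 s=6: MISS | VC [16, 46]
  [12] addr=0x16d blk=22 s=6: MISS | VC [16, 46, 14]
  [13] addr=0xee blk=14 s=6: VC-HIT | VC [16, 46, 22]

VC = [16, 46, 22]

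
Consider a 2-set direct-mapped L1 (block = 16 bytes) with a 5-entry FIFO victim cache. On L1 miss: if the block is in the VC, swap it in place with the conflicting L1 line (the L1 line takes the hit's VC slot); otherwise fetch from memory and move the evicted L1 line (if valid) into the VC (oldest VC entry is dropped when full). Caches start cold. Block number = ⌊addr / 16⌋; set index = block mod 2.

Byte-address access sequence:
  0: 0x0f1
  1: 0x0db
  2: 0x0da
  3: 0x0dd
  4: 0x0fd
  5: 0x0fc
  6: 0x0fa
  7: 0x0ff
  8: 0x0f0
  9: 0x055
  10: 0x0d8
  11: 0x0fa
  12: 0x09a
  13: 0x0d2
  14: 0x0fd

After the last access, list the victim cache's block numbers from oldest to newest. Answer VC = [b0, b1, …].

VC = [5, 9, 13]

  [0] addr=0xf1 blk=15 s=1: MISS | VC []
  [1] addr=0xdb blk=13 s=1: MISS | VC [15]
  [2] addr=0xda blk=13 s=1: L1-HIT | VC [15]
  [3] addr=0xdd blk=13 s=1: L1-HIT | VC [15]
  [4] addr=0xfd blk=15 s=1: VC-HIT | VC [13]
  [5] addr=0xfc blk=15 s=1: L1-HIT | VC [13]
  [6] addr=0xfa blk=15 s=1: L1-HIT | VC [13]
  [7] addr=0xff blk=15 s=1: L1-HIT | VC [13]
  [8] addr=0xf0 blk=15 s=1: L1-HIT | VC [13]
  [9] addr=0x55 blk=5 s=1: MISS | VC [13, 15]
  [10] addr=0xd8 blk=13 s=1: VC-HIT | VC [5, 15]
  [11] addr=0xfa blk=15 s=1: VC-HIT | VC [5, 13]
  [12] addr=0x9a blk=9 s=1: MISS | VC [5, 13, 15]
  [13] addr=0xd2 blk=13 s=1: VC-HIT | VC [5, 9, 15]
  [14] addr=0xfd blk=15 s=1: VC-HIT | VC [5, 9, 13]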